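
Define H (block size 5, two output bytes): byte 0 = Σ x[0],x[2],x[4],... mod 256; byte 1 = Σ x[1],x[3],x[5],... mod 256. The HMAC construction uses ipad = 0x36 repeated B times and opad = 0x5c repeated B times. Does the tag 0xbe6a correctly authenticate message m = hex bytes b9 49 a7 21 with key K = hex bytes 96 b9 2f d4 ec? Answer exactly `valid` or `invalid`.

Key hex bytes 96 b9 2f d4 ec is exactly B = 5 bytes: K' = 96 b9 2f d4 ec.
K' ⊕ ipad = a0 8f 19 e2 da; K' ⊕ opad = ca e5 73 88 b0.
Inner hash: even-index sum = 509 mod 256 = 253; odd-index sum = 721 mod 256 = 209 → fd d1.
Outer hash (recomputed tag): even-index sum = 702 mod 256 = 190; odd-index sum = 618 mod 256 = 106 → be 6a.
Recomputed tag = be6a; claimed = be6a → match.

valid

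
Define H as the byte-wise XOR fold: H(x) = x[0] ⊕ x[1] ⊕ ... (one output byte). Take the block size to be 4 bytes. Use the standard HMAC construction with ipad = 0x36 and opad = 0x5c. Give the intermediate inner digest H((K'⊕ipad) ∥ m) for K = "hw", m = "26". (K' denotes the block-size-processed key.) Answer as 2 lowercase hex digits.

1b

Key "hw" = 68 77 is 2 bytes ≤ B = 4; zero-pad to 4 bytes: K' = 68 77 00 00.
K' ⊕ ipad = 5e 41 36 36.
Inner input = 5e 41 36 36 ∥ 32 36.
Inner hash: XOR 5e⊕41⊕36⊕36⊕32⊕36 = 1b.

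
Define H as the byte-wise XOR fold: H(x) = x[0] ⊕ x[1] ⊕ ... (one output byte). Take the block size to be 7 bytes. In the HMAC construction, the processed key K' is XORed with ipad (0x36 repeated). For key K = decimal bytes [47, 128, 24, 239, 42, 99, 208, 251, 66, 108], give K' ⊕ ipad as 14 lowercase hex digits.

22363636363636

Key decimal bytes [47, 128, 24, 239, 42, 99, 208, 251, 66, 108] = 2f 80 18 ef 2a 63 d0 fb 42 6c is 10 bytes > B = 7, so hash it first: H(key) = 14, then zero-pad to 7 bytes: K' = 14 00 00 00 00 00 00.
XOR each byte with 0x36: 14⊕36=22, 00⊕36=36, 00⊕36=36, 00⊕36=36, 00⊕36=36, 00⊕36=36, 00⊕36=36.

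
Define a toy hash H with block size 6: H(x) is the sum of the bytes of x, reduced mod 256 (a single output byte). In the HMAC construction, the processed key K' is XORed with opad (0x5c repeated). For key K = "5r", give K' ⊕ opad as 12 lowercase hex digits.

692e5c5c5c5c

Key "5r" = 35 72 is 2 bytes ≤ B = 6; zero-pad to 6 bytes: K' = 35 72 00 00 00 00.
XOR each byte with 0x5c: 35⊕5c=69, 72⊕5c=2e, 00⊕5c=5c, 00⊕5c=5c, 00⊕5c=5c, 00⊕5c=5c.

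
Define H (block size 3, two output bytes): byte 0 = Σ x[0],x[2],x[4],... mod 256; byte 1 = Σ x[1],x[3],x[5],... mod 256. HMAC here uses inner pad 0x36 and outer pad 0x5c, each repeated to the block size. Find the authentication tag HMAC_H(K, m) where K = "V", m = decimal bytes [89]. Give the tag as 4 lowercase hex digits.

Key "V" = 56 is 1 byte ≤ B = 3; zero-pad to 3 bytes: K' = 56 00 00.
K' ⊕ ipad = 60 36 36.  K' ⊕ opad = 0a 5c 5c.
Inner input = (K'⊕ipad) ∥ m = 60 36 36 ∥ 59.
Inner hash: even-index sum = 150 mod 256 = 150; odd-index sum = 143 mod 256 = 143 → 96 8f.
Outer input = (K'⊕opad) ∥ inner = 0a 5c 5c ∥ 96 8f.
Outer hash (tag): even-index sum = 245 mod 256 = 245; odd-index sum = 242 mod 256 = 242 → f5 f2.

f5f2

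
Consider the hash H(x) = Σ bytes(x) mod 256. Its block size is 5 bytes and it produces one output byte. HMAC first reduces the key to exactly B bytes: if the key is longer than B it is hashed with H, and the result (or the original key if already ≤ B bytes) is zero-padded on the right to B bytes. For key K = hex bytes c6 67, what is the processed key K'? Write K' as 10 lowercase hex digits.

Key hex bytes c6 67 is 2 bytes ≤ B = 5; zero-pad to 5 bytes: K' = c6 67 00 00 00.

c667000000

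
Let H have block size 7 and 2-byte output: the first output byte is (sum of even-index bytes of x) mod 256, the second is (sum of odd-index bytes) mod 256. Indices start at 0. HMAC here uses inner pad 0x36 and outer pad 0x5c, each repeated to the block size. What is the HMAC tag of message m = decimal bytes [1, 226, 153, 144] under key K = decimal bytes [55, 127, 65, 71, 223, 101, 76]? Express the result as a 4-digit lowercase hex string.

Key decimal bytes [55, 127, 65, 71, 223, 101, 76] = 37 7f 41 47 df 65 4c is exactly B = 7 bytes: K' = 37 7f 41 47 df 65 4c.
K' ⊕ ipad = 01 49 77 71 e9 53 7a.  K' ⊕ opad = 6b 23 1d 1b 83 39 10.
Inner input = (K'⊕ipad) ∥ m = 01 49 77 71 e9 53 7a ∥ 01 e2 99 90.
Inner hash: even-index sum = 845 mod 256 = 77; odd-index sum = 423 mod 256 = 167 → 4d a7.
Outer input = (K'⊕opad) ∥ inner = 6b 23 1d 1b 83 39 10 ∥ 4d a7.
Outer hash (tag): even-index sum = 450 mod 256 = 194; odd-index sum = 196 mod 256 = 196 → c2 c4.

c2c4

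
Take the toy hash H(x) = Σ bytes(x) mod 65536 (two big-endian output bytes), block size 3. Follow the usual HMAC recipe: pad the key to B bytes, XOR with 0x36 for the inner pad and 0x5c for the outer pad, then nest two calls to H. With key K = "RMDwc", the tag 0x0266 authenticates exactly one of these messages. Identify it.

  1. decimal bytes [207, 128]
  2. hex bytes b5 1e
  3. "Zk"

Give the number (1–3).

Key "RMDwc" = 52 4d 44 77 63 is 5 bytes > B = 3, so hash it first: H(key) = 01 bd, then zero-pad to 3 bytes: K' = 01 bd 00.
K' ⊕ ipad = 37 8b 36; K' ⊕ opad = 5d e1 5c.
m1: inner = H(37 8b 36 cf 80) = 02 47; tag = H(5d e1 5c 02 47) = 01e3
m2: inner = H(37 8b 36 b5 1e) = 01 cb; tag = H(5d e1 5c 01 cb) = 0266 ← matches
m3: inner = H(37 8b 36 5a 6b) = 01 bd; tag = H(5d e1 5c 01 bd) = 0258

2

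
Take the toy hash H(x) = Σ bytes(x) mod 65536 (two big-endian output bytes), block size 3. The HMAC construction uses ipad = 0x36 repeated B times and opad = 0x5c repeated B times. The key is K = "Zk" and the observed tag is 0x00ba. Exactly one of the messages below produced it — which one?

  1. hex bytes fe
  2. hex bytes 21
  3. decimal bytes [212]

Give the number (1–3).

2

Key "Zk" = 5a 6b is 2 bytes ≤ B = 3; zero-pad to 3 bytes: K' = 5a 6b 00.
K' ⊕ ipad = 6c 5d 36; K' ⊕ opad = 06 37 5c.
m1: inner = H(6c 5d 36 fe) = 01 fd; tag = H(06 37 5c 01 fd) = 0197
m2: inner = H(6c 5d 36 21) = 01 20; tag = H(06 37 5c 01 20) = 00ba ← matches
m3: inner = H(6c 5d 36 d4) = 01 d3; tag = H(06 37 5c 01 d3) = 016d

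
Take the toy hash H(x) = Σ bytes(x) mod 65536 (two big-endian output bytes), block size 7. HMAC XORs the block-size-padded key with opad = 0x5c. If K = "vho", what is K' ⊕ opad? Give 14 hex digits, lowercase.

2a34335c5c5c5c

Key "vho" = 76 68 6f is 3 bytes ≤ B = 7; zero-pad to 7 bytes: K' = 76 68 6f 00 00 00 00.
XOR each byte with 0x5c: 76⊕5c=2a, 68⊕5c=34, 6f⊕5c=33, 00⊕5c=5c, 00⊕5c=5c, 00⊕5c=5c, 00⊕5c=5c.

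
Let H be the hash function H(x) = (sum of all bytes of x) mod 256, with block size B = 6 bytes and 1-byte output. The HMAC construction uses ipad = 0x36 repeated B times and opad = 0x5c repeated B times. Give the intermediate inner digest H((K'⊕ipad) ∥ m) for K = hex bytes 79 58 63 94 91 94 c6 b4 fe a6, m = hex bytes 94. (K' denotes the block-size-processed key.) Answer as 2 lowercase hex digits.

Key hex bytes 79 58 63 94 91 94 c6 b4 fe a6 is 10 bytes > B = 6, so hash it first: H(key) = 0b, then zero-pad to 6 bytes: K' = 0b 00 00 00 00 00.
K' ⊕ ipad = 3d 36 36 36 36 36.
Inner input = 3d 36 36 36 36 36 ∥ 94.
Inner hash: sum = 61+54+54+54+54+54+148 = 479; mod 256 = 223 → df.

df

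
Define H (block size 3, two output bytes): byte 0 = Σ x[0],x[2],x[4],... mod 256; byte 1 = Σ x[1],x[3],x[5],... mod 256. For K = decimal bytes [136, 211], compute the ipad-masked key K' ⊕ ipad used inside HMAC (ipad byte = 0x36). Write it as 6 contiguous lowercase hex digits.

Key decimal bytes [136, 211] = 88 d3 is 2 bytes ≤ B = 3; zero-pad to 3 bytes: K' = 88 d3 00.
XOR each byte with 0x36: 88⊕36=be, d3⊕36=e5, 00⊕36=36.

bee536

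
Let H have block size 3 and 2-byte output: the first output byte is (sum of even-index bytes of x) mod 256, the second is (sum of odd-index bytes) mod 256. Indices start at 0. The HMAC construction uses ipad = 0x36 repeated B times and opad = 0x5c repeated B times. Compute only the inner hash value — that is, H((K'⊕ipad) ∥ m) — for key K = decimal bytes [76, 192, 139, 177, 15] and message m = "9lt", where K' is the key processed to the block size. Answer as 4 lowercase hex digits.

72f4

Key decimal bytes [76, 192, 139, 177, 15] = 4c c0 8b b1 0f is 5 bytes > B = 3, so hash it first: H(key) = e6 71, then zero-pad to 3 bytes: K' = e6 71 00.
K' ⊕ ipad = d0 47 36.
Inner input = d0 47 36 ∥ 39 6c 74.
Inner hash: even-index sum = 370 mod 256 = 114; odd-index sum = 244 mod 256 = 244 → 72 f4.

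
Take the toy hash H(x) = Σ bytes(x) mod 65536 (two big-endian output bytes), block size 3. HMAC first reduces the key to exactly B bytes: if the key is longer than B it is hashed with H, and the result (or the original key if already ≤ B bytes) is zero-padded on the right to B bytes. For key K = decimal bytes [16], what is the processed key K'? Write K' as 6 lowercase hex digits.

100000

Key decimal bytes [16] = 10 is 1 byte ≤ B = 3; zero-pad to 3 bytes: K' = 10 00 00.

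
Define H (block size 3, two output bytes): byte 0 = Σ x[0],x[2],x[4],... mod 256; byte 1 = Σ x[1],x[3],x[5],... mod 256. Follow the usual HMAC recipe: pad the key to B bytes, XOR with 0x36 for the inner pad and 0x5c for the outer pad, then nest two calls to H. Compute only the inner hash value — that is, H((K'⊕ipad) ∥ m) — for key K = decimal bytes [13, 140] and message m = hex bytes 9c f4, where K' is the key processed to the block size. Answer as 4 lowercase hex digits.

6556

Key decimal bytes [13, 140] = 0d 8c is 2 bytes ≤ B = 3; zero-pad to 3 bytes: K' = 0d 8c 00.
K' ⊕ ipad = 3b ba 36.
Inner input = 3b ba 36 ∥ 9c f4.
Inner hash: even-index sum = 357 mod 256 = 101; odd-index sum = 342 mod 256 = 86 → 65 56.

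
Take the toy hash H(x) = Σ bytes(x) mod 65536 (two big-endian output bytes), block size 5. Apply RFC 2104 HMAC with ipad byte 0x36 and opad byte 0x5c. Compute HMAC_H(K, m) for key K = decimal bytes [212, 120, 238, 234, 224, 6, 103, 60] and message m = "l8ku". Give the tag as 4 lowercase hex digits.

Key decimal bytes [212, 120, 238, 234, 224, 6, 103, 60] = d4 78 ee ea e0 06 67 3c is 8 bytes > B = 5, so hash it first: H(key) = 04 ad, then zero-pad to 5 bytes: K' = 04 ad 00 00 00.
K' ⊕ ipad = 32 9b 36 36 36.  K' ⊕ opad = 58 f1 5c 5c 5c.
Inner input = (K'⊕ipad) ∥ m = 32 9b 36 36 36 ∥ 6c 38 6b 75.
Inner hash: sum = 50+155+54+54+54+108+56+107+117 = 755 → 02 f3.
Outer input = (K'⊕opad) ∥ inner = 58 f1 5c 5c 5c ∥ 02 f3.
Outer hash (tag): sum = 88+241+92+92+92+2+243 = 850 → 03 52.

0352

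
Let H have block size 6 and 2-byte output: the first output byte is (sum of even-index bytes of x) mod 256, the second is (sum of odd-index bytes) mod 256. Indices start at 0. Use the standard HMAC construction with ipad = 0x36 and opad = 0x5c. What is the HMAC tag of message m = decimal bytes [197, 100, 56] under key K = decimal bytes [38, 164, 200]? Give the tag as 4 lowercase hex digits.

ab12

Key decimal bytes [38, 164, 200] = 26 a4 c8 is 3 bytes ≤ B = 6; zero-pad to 6 bytes: K' = 26 a4 c8 00 00 00.
K' ⊕ ipad = 10 92 fe 36 36 36.  K' ⊕ opad = 7a f8 94 5c 5c 5c.
Inner input = (K'⊕ipad) ∥ m = 10 92 fe 36 36 36 ∥ c5 64 38.
Inner hash: even-index sum = 577 mod 256 = 65; odd-index sum = 354 mod 256 = 98 → 41 62.
Outer input = (K'⊕opad) ∥ inner = 7a f8 94 5c 5c 5c ∥ 41 62.
Outer hash (tag): even-index sum = 427 mod 256 = 171; odd-index sum = 530 mod 256 = 18 → ab 12.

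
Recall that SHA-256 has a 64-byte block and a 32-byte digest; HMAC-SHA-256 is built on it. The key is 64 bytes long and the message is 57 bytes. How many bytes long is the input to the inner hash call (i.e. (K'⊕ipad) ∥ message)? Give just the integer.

121

Key is 64 ≤ 64 bytes, zero-padded: |K'| = 64.
Inner input = (K'⊕ipad) ∥ m → 64 + 57 = 121 bytes.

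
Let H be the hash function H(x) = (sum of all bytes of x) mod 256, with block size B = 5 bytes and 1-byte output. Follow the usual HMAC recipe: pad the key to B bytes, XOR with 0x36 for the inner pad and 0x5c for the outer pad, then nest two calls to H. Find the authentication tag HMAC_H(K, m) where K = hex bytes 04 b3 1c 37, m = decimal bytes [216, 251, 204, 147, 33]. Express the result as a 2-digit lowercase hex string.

Key hex bytes 04 b3 1c 37 is 4 bytes ≤ B = 5; zero-pad to 5 bytes: K' = 04 b3 1c 37 00.
K' ⊕ ipad = 32 85 2a 01 36.  K' ⊕ opad = 58 ef 40 6b 5c.
Inner input = (K'⊕ipad) ∥ m = 32 85 2a 01 36 ∥ d8 fb cc 93 21.
Inner hash: sum = 50+133+42+1+54+216+251+204+147+33 = 1131; mod 256 = 107 → 6b.
Outer input = (K'⊕opad) ∥ inner = 58 ef 40 6b 5c ∥ 6b.
Outer hash (tag): sum = 88+239+64+107+92+107 = 697; mod 256 = 185 → b9.

b9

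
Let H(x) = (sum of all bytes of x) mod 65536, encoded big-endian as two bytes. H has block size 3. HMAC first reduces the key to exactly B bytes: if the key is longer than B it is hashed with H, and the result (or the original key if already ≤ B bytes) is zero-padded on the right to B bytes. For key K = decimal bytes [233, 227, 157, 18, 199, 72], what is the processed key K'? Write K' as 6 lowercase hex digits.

|K| = 6 > B = 3, so first hash the key.
H(K): sum = 233+227+157+18+199+72 = 906 → 03 8a.
Zero-pad H(K) = 03 8a to 3 bytes: K' = 03 8a 00.

038a00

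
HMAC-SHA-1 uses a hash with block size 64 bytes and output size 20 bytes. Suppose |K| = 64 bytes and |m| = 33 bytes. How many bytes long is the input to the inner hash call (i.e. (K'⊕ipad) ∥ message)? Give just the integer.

97

Key is 64 ≤ 64 bytes, zero-padded: |K'| = 64.
Inner input = (K'⊕ipad) ∥ m → 64 + 33 = 97 bytes.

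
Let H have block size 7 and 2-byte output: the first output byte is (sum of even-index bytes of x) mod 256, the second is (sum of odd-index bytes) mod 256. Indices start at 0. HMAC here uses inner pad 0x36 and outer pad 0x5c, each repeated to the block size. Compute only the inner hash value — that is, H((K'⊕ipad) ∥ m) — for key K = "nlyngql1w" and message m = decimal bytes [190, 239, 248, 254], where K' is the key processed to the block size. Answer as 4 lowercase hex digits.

966c

Key "nlyngql1w" = 6e 6c 79 6e 67 71 6c 31 77 is 9 bytes > B = 7, so hash it first: H(key) = 31 7c, then zero-pad to 7 bytes: K' = 31 7c 00 00 00 00 00.
K' ⊕ ipad = 07 4a 36 36 36 36 36.
Inner input = 07 4a 36 36 36 36 36 ∥ be ef f8 fe.
Inner hash: even-index sum = 662 mod 256 = 150; odd-index sum = 620 mod 256 = 108 → 96 6c.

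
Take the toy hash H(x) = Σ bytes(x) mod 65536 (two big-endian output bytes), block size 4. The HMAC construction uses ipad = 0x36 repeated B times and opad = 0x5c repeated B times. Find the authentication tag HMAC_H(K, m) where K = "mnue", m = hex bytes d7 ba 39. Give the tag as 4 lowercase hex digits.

Key "mnue" = 6d 6e 75 65 is exactly B = 4 bytes: K' = 6d 6e 75 65.
K' ⊕ ipad = 5b 58 43 53.  K' ⊕ opad = 31 32 29 39.
Inner input = (K'⊕ipad) ∥ m = 5b 58 43 53 ∥ d7 ba 39.
Inner hash: sum = 91+88+67+83+215+186+57 = 787 → 03 13.
Outer input = (K'⊕opad) ∥ inner = 31 32 29 39 ∥ 03 13.
Outer hash (tag): sum = 49+50+41+57+3+19 = 219 → 00 db.

00db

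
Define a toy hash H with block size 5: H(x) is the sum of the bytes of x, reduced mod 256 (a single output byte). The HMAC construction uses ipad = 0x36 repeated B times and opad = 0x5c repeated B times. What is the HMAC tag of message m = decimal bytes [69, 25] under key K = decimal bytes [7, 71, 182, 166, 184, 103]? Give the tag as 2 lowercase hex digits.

Key decimal bytes [7, 71, 182, 166, 184, 103] = 07 47 b6 a6 b8 67 is 6 bytes > B = 5, so hash it first: H(key) = c9, then zero-pad to 5 bytes: K' = c9 00 00 00 00.
K' ⊕ ipad = ff 36 36 36 36.  K' ⊕ opad = 95 5c 5c 5c 5c.
Inner input = (K'⊕ipad) ∥ m = ff 36 36 36 36 ∥ 45 19.
Inner hash: sum = 255+54+54+54+54+69+25 = 565; mod 256 = 53 → 35.
Outer input = (K'⊕opad) ∥ inner = 95 5c 5c 5c 5c ∥ 35.
Outer hash (tag): sum = 149+92+92+92+92+53 = 570; mod 256 = 58 → 3a.

3a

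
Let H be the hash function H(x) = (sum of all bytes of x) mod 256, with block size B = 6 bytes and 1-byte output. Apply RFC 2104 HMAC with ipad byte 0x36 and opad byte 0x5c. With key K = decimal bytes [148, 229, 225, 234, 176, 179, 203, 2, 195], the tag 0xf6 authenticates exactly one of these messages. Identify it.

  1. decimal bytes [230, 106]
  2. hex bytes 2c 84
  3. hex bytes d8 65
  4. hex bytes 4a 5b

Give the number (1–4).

Key decimal bytes [148, 229, 225, 234, 176, 179, 203, 2, 195] = 94 e5 e1 ea b0 b3 cb 02 c3 is 9 bytes > B = 6, so hash it first: H(key) = 37, then zero-pad to 6 bytes: K' = 37 00 00 00 00 00.
K' ⊕ ipad = 01 36 36 36 36 36; K' ⊕ opad = 6b 5c 5c 5c 5c 5c.
m1: inner = H(01 36 36 36 36 36 e6 6a) = 5f; tag = H(6b 5c 5c 5c 5c 5c 5f) = 96
m2: inner = H(01 36 36 36 36 36 2c 84) = bf; tag = H(6b 5c 5c 5c 5c 5c bf) = f6 ← matches
m3: inner = H(01 36 36 36 36 36 d8 65) = 4c; tag = H(6b 5c 5c 5c 5c 5c 4c) = 83
m4: inner = H(01 36 36 36 36 36 4a 5b) = b4; tag = H(6b 5c 5c 5c 5c 5c b4) = eb

2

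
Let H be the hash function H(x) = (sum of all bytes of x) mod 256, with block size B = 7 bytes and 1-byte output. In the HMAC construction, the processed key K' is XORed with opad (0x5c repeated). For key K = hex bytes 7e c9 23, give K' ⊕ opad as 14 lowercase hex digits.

22957f5c5c5c5c

Key hex bytes 7e c9 23 is 3 bytes ≤ B = 7; zero-pad to 7 bytes: K' = 7e c9 23 00 00 00 00.
XOR each byte with 0x5c: 7e⊕5c=22, c9⊕5c=95, 23⊕5c=7f, 00⊕5c=5c, 00⊕5c=5c, 00⊕5c=5c, 00⊕5c=5c.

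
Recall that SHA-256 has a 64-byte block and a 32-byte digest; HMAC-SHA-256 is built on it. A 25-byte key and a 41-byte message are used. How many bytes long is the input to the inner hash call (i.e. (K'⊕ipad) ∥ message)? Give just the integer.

Key is 25 ≤ 64 bytes, zero-padded: |K'| = 64.
Inner input = (K'⊕ipad) ∥ m → 64 + 41 = 105 bytes.

105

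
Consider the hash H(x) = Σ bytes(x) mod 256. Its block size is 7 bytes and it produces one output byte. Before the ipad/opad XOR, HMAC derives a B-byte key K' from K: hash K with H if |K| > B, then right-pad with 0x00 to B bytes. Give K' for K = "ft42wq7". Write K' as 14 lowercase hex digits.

66743432777137

Key "ft42wq7" = 66 74 34 32 77 71 37 is exactly B = 7 bytes: K' = 66 74 34 32 77 71 37.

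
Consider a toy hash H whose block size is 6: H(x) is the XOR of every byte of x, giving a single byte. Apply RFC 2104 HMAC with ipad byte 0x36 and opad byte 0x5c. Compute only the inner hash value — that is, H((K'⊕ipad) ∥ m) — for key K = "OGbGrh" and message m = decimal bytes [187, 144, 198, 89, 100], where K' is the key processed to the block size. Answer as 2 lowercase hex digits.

e7

Key "OGbGrh" = 4f 47 62 47 72 68 is exactly B = 6 bytes: K' = 4f 47 62 47 72 68.
K' ⊕ ipad = 79 71 54 71 44 5e.
Inner input = 79 71 54 71 44 5e ∥ bb 90 c6 59 64.
Inner hash: XOR 79⊕71⊕54⊕71⊕44⊕5e⊕bb⊕90⊕c6⊕59⊕64 = e7.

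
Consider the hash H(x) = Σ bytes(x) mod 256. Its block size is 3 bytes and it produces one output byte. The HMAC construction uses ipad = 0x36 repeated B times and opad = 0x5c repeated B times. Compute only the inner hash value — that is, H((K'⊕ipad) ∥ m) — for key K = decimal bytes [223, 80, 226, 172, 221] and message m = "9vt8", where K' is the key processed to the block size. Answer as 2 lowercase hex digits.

73

Key decimal bytes [223, 80, 226, 172, 221] = df 50 e2 ac dd is 5 bytes > B = 3, so hash it first: H(key) = 9a, then zero-pad to 3 bytes: K' = 9a 00 00.
K' ⊕ ipad = ac 36 36.
Inner input = ac 36 36 ∥ 39 76 74 38.
Inner hash: sum = 172+54+54+57+118+116+56 = 627; mod 256 = 115 → 73.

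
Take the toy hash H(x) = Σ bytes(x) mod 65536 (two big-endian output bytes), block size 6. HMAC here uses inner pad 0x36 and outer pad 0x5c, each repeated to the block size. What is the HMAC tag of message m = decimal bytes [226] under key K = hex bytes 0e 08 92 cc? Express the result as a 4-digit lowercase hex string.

Key hex bytes 0e 08 92 cc is 4 bytes ≤ B = 6; zero-pad to 6 bytes: K' = 0e 08 92 cc 00 00.
K' ⊕ ipad = 38 3e a4 fa 36 36.  K' ⊕ opad = 52 54 ce 90 5c 5c.
Inner input = (K'⊕ipad) ∥ m = 38 3e a4 fa 36 36 ∥ e2.
Inner hash: sum = 56+62+164+250+54+54+226 = 866 → 03 62.
Outer input = (K'⊕opad) ∥ inner = 52 54 ce 90 5c 5c ∥ 03 62.
Outer hash (tag): sum = 82+84+206+144+92+92+3+98 = 801 → 03 21.

0321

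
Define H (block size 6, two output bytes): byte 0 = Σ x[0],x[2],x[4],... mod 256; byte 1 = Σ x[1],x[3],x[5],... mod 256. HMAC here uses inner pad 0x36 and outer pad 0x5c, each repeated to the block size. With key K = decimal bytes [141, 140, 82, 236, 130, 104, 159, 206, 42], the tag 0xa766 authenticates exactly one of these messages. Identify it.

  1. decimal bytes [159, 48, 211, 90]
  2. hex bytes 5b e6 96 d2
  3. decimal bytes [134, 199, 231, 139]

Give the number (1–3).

Key decimal bytes [141, 140, 82, 236, 130, 104, 159, 206, 42] = 8d 8c 52 ec 82 68 9f ce 2a is 9 bytes > B = 6, so hash it first: H(key) = 2a ae, then zero-pad to 6 bytes: K' = 2a ae 00 00 00 00.
K' ⊕ ipad = 1c 98 36 36 36 36; K' ⊕ opad = 76 f2 5c 5c 5c 5c.
m1: inner = H(1c 98 36 36 36 36 9f 30 d3 5a) = fa 8e; tag = H(76 f2 5c 5c 5c 5c fa 8e) = 2838
m2: inner = H(1c 98 36 36 36 36 5b e6 96 d2) = 79 bc; tag = H(76 f2 5c 5c 5c 5c 79 bc) = a766 ← matches
m3: inner = H(1c 98 36 36 36 36 86 c7 e7 8b) = f5 56; tag = H(76 f2 5c 5c 5c 5c f5 56) = 2300

2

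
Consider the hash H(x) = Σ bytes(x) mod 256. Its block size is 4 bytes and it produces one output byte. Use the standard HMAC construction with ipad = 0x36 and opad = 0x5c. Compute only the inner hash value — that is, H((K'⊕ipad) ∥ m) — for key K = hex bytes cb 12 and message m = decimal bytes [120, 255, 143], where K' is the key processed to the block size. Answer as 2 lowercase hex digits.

93

Key hex bytes cb 12 is 2 bytes ≤ B = 4; zero-pad to 4 bytes: K' = cb 12 00 00.
K' ⊕ ipad = fd 24 36 36.
Inner input = fd 24 36 36 ∥ 78 ff 8f.
Inner hash: sum = 253+36+54+54+120+255+143 = 915; mod 256 = 147 → 93.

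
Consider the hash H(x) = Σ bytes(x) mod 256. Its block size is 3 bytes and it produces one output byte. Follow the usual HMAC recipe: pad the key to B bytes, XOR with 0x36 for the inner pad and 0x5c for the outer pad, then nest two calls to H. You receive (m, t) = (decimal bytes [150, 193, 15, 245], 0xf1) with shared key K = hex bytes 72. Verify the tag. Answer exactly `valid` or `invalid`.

Key hex bytes 72 is 1 byte ≤ B = 3; zero-pad to 3 bytes: K' = 72 00 00.
K' ⊕ ipad = 44 36 36; K' ⊕ opad = 2e 5c 5c.
Inner hash: sum = 68+54+54+150+193+15+245 = 779; mod 256 = 11 → 0b.
Outer hash (recomputed tag): sum = 46+92+92+11 = 241 → f1.
Recomputed tag = f1; claimed = f1 → match.

valid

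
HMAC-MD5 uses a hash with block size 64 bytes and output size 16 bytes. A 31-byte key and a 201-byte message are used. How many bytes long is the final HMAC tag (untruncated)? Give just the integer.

The tag is one MD5 digest: 16 bytes.

16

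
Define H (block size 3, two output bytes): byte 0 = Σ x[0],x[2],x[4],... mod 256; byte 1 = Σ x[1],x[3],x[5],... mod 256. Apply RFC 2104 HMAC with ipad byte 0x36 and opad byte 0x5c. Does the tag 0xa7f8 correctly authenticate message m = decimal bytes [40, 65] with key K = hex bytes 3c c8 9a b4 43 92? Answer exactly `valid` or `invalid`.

invalid

Key hex bytes 3c c8 9a b4 43 92 is 6 bytes > B = 3, so hash it first: H(key) = 19 0e, then zero-pad to 3 bytes: K' = 19 0e 00.
K' ⊕ ipad = 2f 38 36; K' ⊕ opad = 45 52 5c.
Inner hash: even-index sum = 166 mod 256 = 166; odd-index sum = 96 mod 256 = 96 → a6 60.
Outer hash (recomputed tag): even-index sum = 257 mod 256 = 1; odd-index sum = 248 mod 256 = 248 → 01 f8.
Recomputed tag = 01f8; claimed = a7f8 → mismatch.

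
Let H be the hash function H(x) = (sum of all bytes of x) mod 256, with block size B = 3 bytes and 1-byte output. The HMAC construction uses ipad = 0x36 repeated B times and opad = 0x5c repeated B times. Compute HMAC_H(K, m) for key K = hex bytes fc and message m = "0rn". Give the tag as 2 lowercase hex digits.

9e

Key hex bytes fc is 1 byte ≤ B = 3; zero-pad to 3 bytes: K' = fc 00 00.
K' ⊕ ipad = ca 36 36.  K' ⊕ opad = a0 5c 5c.
Inner input = (K'⊕ipad) ∥ m = ca 36 36 ∥ 30 72 6e.
Inner hash: sum = 202+54+54+48+114+110 = 582; mod 256 = 70 → 46.
Outer input = (K'⊕opad) ∥ inner = a0 5c 5c ∥ 46.
Outer hash (tag): sum = 160+92+92+70 = 414; mod 256 = 158 → 9e.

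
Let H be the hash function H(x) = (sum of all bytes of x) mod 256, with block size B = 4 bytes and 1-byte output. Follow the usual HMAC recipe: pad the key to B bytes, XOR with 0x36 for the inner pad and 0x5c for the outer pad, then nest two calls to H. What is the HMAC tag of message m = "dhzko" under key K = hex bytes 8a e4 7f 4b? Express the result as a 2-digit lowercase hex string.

3c

Key hex bytes 8a e4 7f 4b is exactly B = 4 bytes: K' = 8a e4 7f 4b.
K' ⊕ ipad = bc d2 49 7d.  K' ⊕ opad = d6 b8 23 17.
Inner input = (K'⊕ipad) ∥ m = bc d2 49 7d ∥ 64 68 7a 6b 6f.
Inner hash: sum = 188+210+73+125+100+104+122+107+111 = 1140; mod 256 = 116 → 74.
Outer input = (K'⊕opad) ∥ inner = d6 b8 23 17 ∥ 74.
Outer hash (tag): sum = 214+184+35+23+116 = 572; mod 256 = 60 → 3c.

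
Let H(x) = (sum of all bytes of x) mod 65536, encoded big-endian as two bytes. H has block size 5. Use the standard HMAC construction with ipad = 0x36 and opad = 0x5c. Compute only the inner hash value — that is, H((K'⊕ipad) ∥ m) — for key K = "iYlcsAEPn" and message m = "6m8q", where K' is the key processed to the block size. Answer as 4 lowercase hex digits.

02a1

Key "iYlcsAEPn" = 69 59 6c 63 73 41 45 50 6e is 9 bytes > B = 5, so hash it first: H(key) = 03 48, then zero-pad to 5 bytes: K' = 03 48 00 00 00.
K' ⊕ ipad = 35 7e 36 36 36.
Inner input = 35 7e 36 36 36 ∥ 36 6d 38 71.
Inner hash: sum = 53+126+54+54+54+54+109+56+113 = 673 → 02 a1.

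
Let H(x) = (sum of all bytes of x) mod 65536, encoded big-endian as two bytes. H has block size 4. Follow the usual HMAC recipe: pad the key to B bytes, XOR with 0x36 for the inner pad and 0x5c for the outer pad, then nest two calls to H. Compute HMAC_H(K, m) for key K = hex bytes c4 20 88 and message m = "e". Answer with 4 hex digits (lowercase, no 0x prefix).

Key hex bytes c4 20 88 is 3 bytes ≤ B = 4; zero-pad to 4 bytes: K' = c4 20 88 00.
K' ⊕ ipad = f2 16 be 36.  K' ⊕ opad = 98 7c d4 5c.
Inner input = (K'⊕ipad) ∥ m = f2 16 be 36 ∥ 65.
Inner hash: sum = 242+22+190+54+101 = 609 → 02 61.
Outer input = (K'⊕opad) ∥ inner = 98 7c d4 5c ∥ 02 61.
Outer hash (tag): sum = 152+124+212+92+2+97 = 679 → 02 a7.

02a7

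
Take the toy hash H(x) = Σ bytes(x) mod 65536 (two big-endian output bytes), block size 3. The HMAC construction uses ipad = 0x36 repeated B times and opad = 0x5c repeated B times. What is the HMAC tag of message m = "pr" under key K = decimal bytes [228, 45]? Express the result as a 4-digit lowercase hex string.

Key decimal bytes [228, 45] = e4 2d is 2 bytes ≤ B = 3; zero-pad to 3 bytes: K' = e4 2d 00.
K' ⊕ ipad = d2 1b 36.  K' ⊕ opad = b8 71 5c.
Inner input = (K'⊕ipad) ∥ m = d2 1b 36 ∥ 70 72.
Inner hash: sum = 210+27+54+112+114 = 517 → 02 05.
Outer input = (K'⊕opad) ∥ inner = b8 71 5c ∥ 02 05.
Outer hash (tag): sum = 184+113+92+2+5 = 396 → 01 8c.

018c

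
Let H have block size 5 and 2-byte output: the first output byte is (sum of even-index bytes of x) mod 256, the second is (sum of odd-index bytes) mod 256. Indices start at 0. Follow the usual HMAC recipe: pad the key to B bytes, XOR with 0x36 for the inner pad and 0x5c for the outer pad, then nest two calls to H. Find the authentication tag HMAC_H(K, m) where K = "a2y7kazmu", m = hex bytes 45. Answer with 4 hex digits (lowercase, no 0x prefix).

Key "a2y7kazmu" = 61 32 79 37 6b 61 7a 6d 75 is 9 bytes > B = 5, so hash it first: H(key) = 34 37, then zero-pad to 5 bytes: K' = 34 37 00 00 00.
K' ⊕ ipad = 02 01 36 36 36.  K' ⊕ opad = 68 6b 5c 5c 5c.
Inner input = (K'⊕ipad) ∥ m = 02 01 36 36 36 ∥ 45.
Inner hash: even-index sum = 110 mod 256 = 110; odd-index sum = 124 mod 256 = 124 → 6e 7c.
Outer input = (K'⊕opad) ∥ inner = 68 6b 5c 5c 5c ∥ 6e 7c.
Outer hash (tag): even-index sum = 412 mod 256 = 156; odd-index sum = 309 mod 256 = 53 → 9c 35.

9c35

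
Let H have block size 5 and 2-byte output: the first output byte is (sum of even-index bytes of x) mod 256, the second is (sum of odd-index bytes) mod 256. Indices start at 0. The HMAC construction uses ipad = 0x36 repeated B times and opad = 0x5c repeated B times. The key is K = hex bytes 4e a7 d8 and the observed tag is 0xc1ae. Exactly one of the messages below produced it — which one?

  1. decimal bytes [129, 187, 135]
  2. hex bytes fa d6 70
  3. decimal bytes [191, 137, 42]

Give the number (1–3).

Key hex bytes 4e a7 d8 is 3 bytes ≤ B = 5; zero-pad to 5 bytes: K' = 4e a7 d8 00 00.
K' ⊕ ipad = 78 91 ee 36 36; K' ⊕ opad = 12 fb 84 5c 5c.
m1: inner = H(78 91 ee 36 36 81 bb 87) = 57 cf; tag = H(12 fb 84 5c 5c 57 cf) = c1ae ← matches
m2: inner = H(78 91 ee 36 36 fa d6 70) = 72 31; tag = H(12 fb 84 5c 5c 72 31) = 23c9
m3: inner = H(78 91 ee 36 36 bf 89 2a) = 25 b0; tag = H(12 fb 84 5c 5c 25 b0) = a27c

1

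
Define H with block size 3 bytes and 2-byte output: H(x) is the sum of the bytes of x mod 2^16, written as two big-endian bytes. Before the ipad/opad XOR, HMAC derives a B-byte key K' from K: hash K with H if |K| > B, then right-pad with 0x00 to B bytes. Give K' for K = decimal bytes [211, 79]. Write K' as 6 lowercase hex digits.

d34f00

Key decimal bytes [211, 79] = d3 4f is 2 bytes ≤ B = 3; zero-pad to 3 bytes: K' = d3 4f 00.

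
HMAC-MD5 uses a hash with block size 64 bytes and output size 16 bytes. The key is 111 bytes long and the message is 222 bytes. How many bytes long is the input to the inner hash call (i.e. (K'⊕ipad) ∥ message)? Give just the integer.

286

Key is 111 > 64 bytes, so it is hashed to 16 bytes then zero-padded to 64: |K'| = 64.
Inner input = (K'⊕ipad) ∥ m → 64 + 222 = 286 bytes.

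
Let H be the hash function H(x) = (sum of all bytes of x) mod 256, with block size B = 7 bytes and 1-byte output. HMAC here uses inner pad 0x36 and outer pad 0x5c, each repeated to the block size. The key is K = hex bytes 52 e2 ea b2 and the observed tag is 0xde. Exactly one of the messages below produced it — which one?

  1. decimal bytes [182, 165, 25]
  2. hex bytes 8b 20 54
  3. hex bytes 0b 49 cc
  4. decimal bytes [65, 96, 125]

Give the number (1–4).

3

Key hex bytes 52 e2 ea b2 is 4 bytes ≤ B = 7; zero-pad to 7 bytes: K' = 52 e2 ea b2 00 00 00.
K' ⊕ ipad = 64 d4 dc 84 36 36 36; K' ⊕ opad = 0e be b6 ee 5c 5c 5c.
m1: inner = H(64 d4 dc 84 36 36 36 b6 a5 19) = ae; tag = H(0e be b6 ee 5c 5c 5c ae) = 32
m2: inner = H(64 d4 dc 84 36 36 36 8b 20 54) = 39; tag = H(0e be b6 ee 5c 5c 5c 39) = bd
m3: inner = H(64 d4 dc 84 36 36 36 0b 49 cc) = 5a; tag = H(0e be b6 ee 5c 5c 5c 5a) = de ← matches
m4: inner = H(64 d4 dc 84 36 36 36 41 60 7d) = 58; tag = H(0e be b6 ee 5c 5c 5c 58) = dc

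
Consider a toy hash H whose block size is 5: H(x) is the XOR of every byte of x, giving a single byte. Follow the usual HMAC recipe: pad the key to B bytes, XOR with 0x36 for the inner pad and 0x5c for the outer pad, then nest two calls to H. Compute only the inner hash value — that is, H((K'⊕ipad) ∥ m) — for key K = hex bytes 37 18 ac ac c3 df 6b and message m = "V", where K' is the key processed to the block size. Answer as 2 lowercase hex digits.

Key hex bytes 37 18 ac ac c3 df 6b is 7 bytes > B = 5, so hash it first: H(key) = 58, then zero-pad to 5 bytes: K' = 58 00 00 00 00.
K' ⊕ ipad = 6e 36 36 36 36.
Inner input = 6e 36 36 36 36 ∥ 56.
Inner hash: XOR 6e⊕36⊕36⊕36⊕36⊕56 = 38.

38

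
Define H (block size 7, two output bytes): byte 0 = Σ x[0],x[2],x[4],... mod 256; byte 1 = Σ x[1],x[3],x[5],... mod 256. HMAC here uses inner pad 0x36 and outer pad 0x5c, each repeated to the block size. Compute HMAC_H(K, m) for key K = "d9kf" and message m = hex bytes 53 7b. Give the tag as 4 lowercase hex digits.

Key "d9kf" = 64 39 6b 66 is 4 bytes ≤ B = 7; zero-pad to 7 bytes: K' = 64 39 6b 66 00 00 00.
K' ⊕ ipad = 52 0f 5d 50 36 36 36.  K' ⊕ opad = 38 65 37 3a 5c 5c 5c.
Inner input = (K'⊕ipad) ∥ m = 52 0f 5d 50 36 36 36 ∥ 53 7b.
Inner hash: even-index sum = 406 mod 256 = 150; odd-index sum = 232 mod 256 = 232 → 96 e8.
Outer input = (K'⊕opad) ∥ inner = 38 65 37 3a 5c 5c 5c ∥ 96 e8.
Outer hash (tag): even-index sum = 527 mod 256 = 15; odd-index sum = 401 mod 256 = 145 → 0f 91.

0f91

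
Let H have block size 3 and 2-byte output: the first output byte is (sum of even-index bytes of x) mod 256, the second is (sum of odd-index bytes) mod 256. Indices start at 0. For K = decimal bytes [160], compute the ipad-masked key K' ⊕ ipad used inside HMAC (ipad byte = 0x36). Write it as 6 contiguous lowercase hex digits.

963636

Key decimal bytes [160] = a0 is 1 byte ≤ B = 3; zero-pad to 3 bytes: K' = a0 00 00.
XOR each byte with 0x36: a0⊕36=96, 00⊕36=36, 00⊕36=36.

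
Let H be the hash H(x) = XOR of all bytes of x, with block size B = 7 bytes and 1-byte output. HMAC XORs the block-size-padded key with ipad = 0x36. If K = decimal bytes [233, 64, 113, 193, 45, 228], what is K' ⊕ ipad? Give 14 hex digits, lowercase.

df7647f71bd236

Key decimal bytes [233, 64, 113, 193, 45, 228] = e9 40 71 c1 2d e4 is 6 bytes ≤ B = 7; zero-pad to 7 bytes: K' = e9 40 71 c1 2d e4 00.
XOR each byte with 0x36: e9⊕36=df, 40⊕36=76, 71⊕36=47, c1⊕36=f7, 2d⊕36=1b, e4⊕36=d2, 00⊕36=36.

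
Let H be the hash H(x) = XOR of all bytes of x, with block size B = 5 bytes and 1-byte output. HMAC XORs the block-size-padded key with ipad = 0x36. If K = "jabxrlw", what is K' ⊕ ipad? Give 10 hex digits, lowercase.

4e36363636

Key "jabxrlw" = 6a 61 62 78 72 6c 77 is 7 bytes > B = 5, so hash it first: H(key) = 78, then zero-pad to 5 bytes: K' = 78 00 00 00 00.
XOR each byte with 0x36: 78⊕36=4e, 00⊕36=36, 00⊕36=36, 00⊕36=36, 00⊕36=36.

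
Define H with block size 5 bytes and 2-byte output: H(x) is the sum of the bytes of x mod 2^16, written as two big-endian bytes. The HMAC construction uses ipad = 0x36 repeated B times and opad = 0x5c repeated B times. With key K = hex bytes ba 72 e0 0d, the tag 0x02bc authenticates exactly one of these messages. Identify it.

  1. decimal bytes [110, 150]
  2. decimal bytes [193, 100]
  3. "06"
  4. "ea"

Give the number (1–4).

Key hex bytes ba 72 e0 0d is 4 bytes ≤ B = 5; zero-pad to 5 bytes: K' = ba 72 e0 0d 00.
K' ⊕ ipad = 8c 44 d6 3b 36; K' ⊕ opad = e6 2e bc 51 5c.
m1: inner = H(8c 44 d6 3b 36 6e 96) = 03 1b; tag = H(e6 2e bc 51 5c 03 1b) = 029b
m2: inner = H(8c 44 d6 3b 36 c1 64) = 03 3c; tag = H(e6 2e bc 51 5c 03 3c) = 02bc ← matches
m3: inner = H(8c 44 d6 3b 36 30 36) = 02 7d; tag = H(e6 2e bc 51 5c 02 7d) = 02fc
m4: inner = H(8c 44 d6 3b 36 65 61) = 02 dd; tag = H(e6 2e bc 51 5c 02 dd) = 035c

2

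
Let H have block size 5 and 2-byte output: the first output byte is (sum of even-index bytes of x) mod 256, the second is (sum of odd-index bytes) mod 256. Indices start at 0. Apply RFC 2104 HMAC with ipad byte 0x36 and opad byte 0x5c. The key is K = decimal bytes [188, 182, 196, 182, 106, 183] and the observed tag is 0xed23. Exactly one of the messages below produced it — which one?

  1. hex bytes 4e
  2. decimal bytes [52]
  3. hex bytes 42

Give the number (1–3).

2

Key decimal bytes [188, 182, 196, 182, 106, 183] = bc b6 c4 b6 6a b7 is 6 bytes > B = 5, so hash it first: H(key) = ea 23, then zero-pad to 5 bytes: K' = ea 23 00 00 00.
K' ⊕ ipad = dc 15 36 36 36; K' ⊕ opad = b6 7f 5c 5c 5c.
m1: inner = H(dc 15 36 36 36 4e) = 48 99; tag = H(b6 7f 5c 5c 5c 48 99) = 0723
m2: inner = H(dc 15 36 36 36 34) = 48 7f; tag = H(b6 7f 5c 5c 5c 48 7f) = ed23 ← matches
m3: inner = H(dc 15 36 36 36 42) = 48 8d; tag = H(b6 7f 5c 5c 5c 48 8d) = fb23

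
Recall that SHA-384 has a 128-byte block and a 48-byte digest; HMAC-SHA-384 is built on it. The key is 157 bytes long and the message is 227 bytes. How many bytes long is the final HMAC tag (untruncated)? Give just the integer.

48

The tag is one SHA-384 digest: 48 bytes.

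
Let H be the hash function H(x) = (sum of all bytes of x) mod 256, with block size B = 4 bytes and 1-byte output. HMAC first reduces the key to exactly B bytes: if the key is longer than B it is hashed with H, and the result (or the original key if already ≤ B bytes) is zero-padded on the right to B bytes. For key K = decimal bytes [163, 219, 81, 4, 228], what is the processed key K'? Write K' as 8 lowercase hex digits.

b7000000

|K| = 5 > B = 4, so first hash the key.
H(K): sum = 163+219+81+4+228 = 695; mod 256 = 183 → b7.
Zero-pad H(K) = b7 to 4 bytes: K' = b7 00 00 00.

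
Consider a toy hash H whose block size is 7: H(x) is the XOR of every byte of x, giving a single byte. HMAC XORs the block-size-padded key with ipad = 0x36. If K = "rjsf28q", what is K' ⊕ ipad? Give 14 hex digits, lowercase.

445c4550040e47

Key "rjsf28q" = 72 6a 73 66 32 38 71 is exactly B = 7 bytes: K' = 72 6a 73 66 32 38 71.
XOR each byte with 0x36: 72⊕36=44, 6a⊕36=5c, 73⊕36=45, 66⊕36=50, 32⊕36=04, 38⊕36=0e, 71⊕36=47.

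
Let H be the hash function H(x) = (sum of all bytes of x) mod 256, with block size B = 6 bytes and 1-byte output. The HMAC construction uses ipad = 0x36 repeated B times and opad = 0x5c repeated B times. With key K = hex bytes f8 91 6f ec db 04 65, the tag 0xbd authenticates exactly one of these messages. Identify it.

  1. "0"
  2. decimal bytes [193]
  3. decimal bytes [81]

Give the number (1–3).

Key hex bytes f8 91 6f ec db 04 65 is 7 bytes > B = 6, so hash it first: H(key) = 28, then zero-pad to 6 bytes: K' = 28 00 00 00 00 00.
K' ⊕ ipad = 1e 36 36 36 36 36; K' ⊕ opad = 74 5c 5c 5c 5c 5c.
m1: inner = H(1e 36 36 36 36 36 30) = 5c; tag = H(74 5c 5c 5c 5c 5c 5c) = 9c
m2: inner = H(1e 36 36 36 36 36 c1) = ed; tag = H(74 5c 5c 5c 5c 5c ed) = 2d
m3: inner = H(1e 36 36 36 36 36 51) = 7d; tag = H(74 5c 5c 5c 5c 5c 7d) = bd ← matches

3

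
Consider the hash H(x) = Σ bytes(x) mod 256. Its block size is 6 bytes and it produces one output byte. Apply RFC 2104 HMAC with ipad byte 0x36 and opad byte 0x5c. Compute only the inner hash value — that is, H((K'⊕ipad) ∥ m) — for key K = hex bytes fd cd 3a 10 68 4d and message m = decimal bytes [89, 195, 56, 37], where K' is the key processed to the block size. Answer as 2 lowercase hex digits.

4a

Key hex bytes fd cd 3a 10 68 4d is exactly B = 6 bytes: K' = fd cd 3a 10 68 4d.
K' ⊕ ipad = cb fb 0c 26 5e 7b.
Inner input = cb fb 0c 26 5e 7b ∥ 59 c3 38 25.
Inner hash: sum = 203+251+12+38+94+123+89+195+56+37 = 1098; mod 256 = 74 → 4a.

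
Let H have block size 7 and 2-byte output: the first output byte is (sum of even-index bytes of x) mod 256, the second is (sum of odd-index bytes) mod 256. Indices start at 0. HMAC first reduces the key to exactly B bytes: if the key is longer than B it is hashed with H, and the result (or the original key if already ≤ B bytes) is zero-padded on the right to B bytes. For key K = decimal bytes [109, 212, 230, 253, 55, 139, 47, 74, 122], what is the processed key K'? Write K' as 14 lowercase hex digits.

|K| = 9 > B = 7, so first hash the key.
H(K): even-index sum = 563 mod 256 = 51; odd-index sum = 678 mod 256 = 166 → 33 a6.
Zero-pad H(K) = 33 a6 to 7 bytes: K' = 33 a6 00 00 00 00 00.

33a60000000000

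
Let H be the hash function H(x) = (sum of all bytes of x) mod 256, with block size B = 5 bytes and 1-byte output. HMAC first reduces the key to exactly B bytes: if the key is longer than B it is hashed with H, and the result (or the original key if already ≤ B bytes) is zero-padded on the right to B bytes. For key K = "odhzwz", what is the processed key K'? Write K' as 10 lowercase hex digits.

|K| = 6 > B = 5, so first hash the key.
H(K): sum = 111+100+104+122+119+122 = 678; mod 256 = 166 → a6.
Zero-pad H(K) = a6 to 5 bytes: K' = a6 00 00 00 00.

a600000000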